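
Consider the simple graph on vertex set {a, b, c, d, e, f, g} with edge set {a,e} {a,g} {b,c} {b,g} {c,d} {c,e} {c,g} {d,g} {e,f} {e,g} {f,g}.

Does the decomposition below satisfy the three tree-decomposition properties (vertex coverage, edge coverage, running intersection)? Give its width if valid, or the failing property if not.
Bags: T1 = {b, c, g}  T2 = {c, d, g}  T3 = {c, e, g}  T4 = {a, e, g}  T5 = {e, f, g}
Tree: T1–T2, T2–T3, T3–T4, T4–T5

Vertex coverage: the bags together contain {a, b, c, d, e, f, g}, the full vertex set. Edge coverage: each edge of G has both endpoints in at least one bag. Running intersection: for every vertex, the bags containing it form a connected subtree. All three properties hold, so this is a valid tree decomposition of width max|bag| − 1 = 2, and hence tw(G) ≤ 2.

Yes; width 2.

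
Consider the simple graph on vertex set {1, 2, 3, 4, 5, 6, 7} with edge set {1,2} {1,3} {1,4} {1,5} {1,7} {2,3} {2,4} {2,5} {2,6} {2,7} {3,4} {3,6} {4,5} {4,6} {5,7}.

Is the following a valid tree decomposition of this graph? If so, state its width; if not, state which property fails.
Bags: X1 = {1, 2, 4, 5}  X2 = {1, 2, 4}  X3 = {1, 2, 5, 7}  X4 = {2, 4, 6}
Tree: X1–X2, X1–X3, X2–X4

No — vertex 3 appears in no bag.

A tree decomposition must satisfy three properties: every vertex lies in some bag; for every edge, both endpoints lie together in some bag; and for every vertex, the bags containing it form a connected subtree. Here vertex 3 appears in no bag, so the decomposition is invalid.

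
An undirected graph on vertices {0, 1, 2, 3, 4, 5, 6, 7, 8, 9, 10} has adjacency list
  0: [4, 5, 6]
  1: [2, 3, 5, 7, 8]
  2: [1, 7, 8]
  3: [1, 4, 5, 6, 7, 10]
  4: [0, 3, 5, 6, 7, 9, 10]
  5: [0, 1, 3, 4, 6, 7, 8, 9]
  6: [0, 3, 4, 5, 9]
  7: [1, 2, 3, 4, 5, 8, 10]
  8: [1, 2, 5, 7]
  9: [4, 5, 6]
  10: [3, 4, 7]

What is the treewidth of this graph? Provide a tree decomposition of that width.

Every bag has size at most 4, so the width is 4 − 1 = 3 and tw(G) ≤ 3. On the other hand G contains the 4-clique {1, 2, 7, 8}. A clique must lie in a single bag of any decomposition, so no decomposition can have width below 3. Hence tw(G) = 3 exactly.

Treewidth 3.
One such decomposition:
Bags: B1 = {1, 3, 5, 7}  B2 = {1, 5, 7, 8}  B3 = {3, 4, 5, 7}  B4 = {3, 4, 5, 6}  B5 = {0, 4, 5, 6}  B6 = {4, 5, 6, 9}  B7 = {3, 4, 7, 10}  B8 = {1, 2, 7, 8}
Tree: B1–B2, B1–B3, B3–B4, B4–B5, B4–B6, B3–B7, B2–B8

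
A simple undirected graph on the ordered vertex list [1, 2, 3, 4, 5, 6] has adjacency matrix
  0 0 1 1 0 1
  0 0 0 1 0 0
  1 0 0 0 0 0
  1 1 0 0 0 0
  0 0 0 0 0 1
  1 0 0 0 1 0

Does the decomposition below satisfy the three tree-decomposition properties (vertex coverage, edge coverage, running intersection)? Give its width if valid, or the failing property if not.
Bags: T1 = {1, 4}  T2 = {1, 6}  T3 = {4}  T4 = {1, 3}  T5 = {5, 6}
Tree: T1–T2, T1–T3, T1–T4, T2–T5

A tree decomposition must satisfy three properties: every vertex lies in some bag; for every edge, both endpoints lie together in some bag; and for every vertex, the bags containing it form a connected subtree. Here vertex 2 appears in no bag, so the decomposition is invalid.

No — vertex 2 appears in no bag.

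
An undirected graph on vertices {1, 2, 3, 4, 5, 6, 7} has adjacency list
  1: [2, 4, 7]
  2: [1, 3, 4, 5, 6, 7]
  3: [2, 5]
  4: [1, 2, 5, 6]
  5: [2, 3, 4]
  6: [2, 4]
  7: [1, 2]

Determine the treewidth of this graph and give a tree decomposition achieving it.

Treewidth 2.
One optimal decomposition is:
Bags: B1 = {2, 4, 5}  B2 = {1, 2, 4}  B3 = {2, 3, 5}  B4 = {2, 4, 6}  B5 = {1, 2, 7}
Tree: B1–B2, B1–B3, B1–B4, B2–B5

Every bag has size at most 3, so the width is 3 − 1 = 2 and tw(G) ≤ 2. On the other hand G contains the 3-clique {2, 3, 5}. A clique must lie in a single bag of any decomposition, so no decomposition can have width below 2. Hence tw(G) = 2 exactly.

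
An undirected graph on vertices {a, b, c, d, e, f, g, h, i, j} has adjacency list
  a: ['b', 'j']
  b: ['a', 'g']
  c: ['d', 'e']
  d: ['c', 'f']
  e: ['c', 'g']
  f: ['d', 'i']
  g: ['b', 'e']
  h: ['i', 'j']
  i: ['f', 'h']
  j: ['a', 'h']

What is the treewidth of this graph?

2

A width-2 tree decomposition is:
Bags: B1 = {a, b, g}  B2 = {a, g, j}  B3 = {g, h, j}  B4 = {g, h, i}  B5 = {f, g, i}  B6 = {d, f, g}  B7 = {c, d, g}  B8 = {c, e, g}
Tree: B1–B2, B2–B3, B3–B4, B4–B5, B5–B6, B6–B7, B7–B8
The largest bag has 3 vertices, giving width 2; this decomposition certifies tw(G) ≤ 2. Since g–b–a–j–h–i–f–d–c–e–g is a cycle in G, G is not acyclic. Forests are exactly the graphs of treewidth ≤ 1, so tw(G) ≥ 2. Therefore the treewidth is 2.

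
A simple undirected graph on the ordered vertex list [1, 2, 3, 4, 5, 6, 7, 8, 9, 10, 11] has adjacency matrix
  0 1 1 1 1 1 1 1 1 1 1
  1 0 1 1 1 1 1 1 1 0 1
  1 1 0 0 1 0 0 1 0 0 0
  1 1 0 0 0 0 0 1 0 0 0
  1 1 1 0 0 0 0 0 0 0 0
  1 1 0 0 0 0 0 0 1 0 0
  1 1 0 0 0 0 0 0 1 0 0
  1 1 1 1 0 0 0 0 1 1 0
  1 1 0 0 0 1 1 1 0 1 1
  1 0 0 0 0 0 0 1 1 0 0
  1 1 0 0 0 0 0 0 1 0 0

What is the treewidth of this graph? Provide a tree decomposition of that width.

Treewidth 3.
One optimal decomposition is:
Bags: B1 = {1, 2, 4, 8}  B2 = {1, 2, 8, 9}  B3 = {1, 2, 3, 8}  B4 = {1, 2, 9, 11}  B5 = {1, 2, 3, 5}  B6 = {1, 2, 7, 9}  B7 = {1, 8, 9, 10}  B8 = {1, 2, 6, 9}
Tree: B1–B2, B1–B3, B2–B4, B3–B5, B4–B6, B2–B7, B4–B8

The largest bag has 4 vertices, giving width 3; this decomposition certifies tw(G) ≤ 3. On the other hand G contains the 4-clique {1, 2, 8, 9}. A clique must lie in a single bag of any decomposition, so no decomposition can have width below 3. The upper and lower bounds meet at 3, so that is the treewidth.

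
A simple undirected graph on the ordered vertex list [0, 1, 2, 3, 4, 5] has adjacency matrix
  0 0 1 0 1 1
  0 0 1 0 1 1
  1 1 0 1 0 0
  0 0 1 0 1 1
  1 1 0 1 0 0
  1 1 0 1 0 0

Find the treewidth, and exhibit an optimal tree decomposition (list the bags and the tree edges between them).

Treewidth 3.
One optimal decomposition is:
Bags: B1 = {2, 3, 4, 5}  B2 = {1, 2, 4, 5}  B3 = {0, 2, 4, 5}
Tree: B1–B2, B2–B3

Every bag has size at most 4, so the width is 4 − 1 = 3 and tw(G) ≤ 3. For the lower bound: the 4 vertex sets {3,4}, {1,2}, {5}, {0} are disjoint, each induces a connected subgraph, and every pair is joined by at least one edge of G. Contracting each set to a single vertex therefore yields K_{4} as a minor, and since treewidth is minor-monotone, tw(G) ≥ tw(K_{4}) = 3. Therefore the treewidth is 3.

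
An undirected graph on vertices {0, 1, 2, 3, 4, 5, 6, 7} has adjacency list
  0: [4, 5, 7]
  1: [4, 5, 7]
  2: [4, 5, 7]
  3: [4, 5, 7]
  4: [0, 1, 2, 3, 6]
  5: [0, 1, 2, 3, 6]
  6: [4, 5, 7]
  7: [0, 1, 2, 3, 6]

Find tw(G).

A width-3 tree decomposition is:
Bags: B1 = {0, 4, 5, 7}  B2 = {4, 5, 6, 7}  B3 = {1, 4, 5, 7}  B4 = {2, 4, 5, 7}  B5 = {3, 4, 5, 7}
Tree: B1–B2, B2–B3, B3–B4, B4–B5
The largest bag has 4 vertices, giving width 3; this decomposition certifies tw(G) ≤ 3. For the lower bound: the 4 vertex sets {0,5}, {4,6}, {7}, {1} are disjoint, each induces a connected subgraph, and every pair is joined by at least one edge of G. Contracting each set to a single vertex therefore yields K_{4} as a minor, and since treewidth is minor-monotone, tw(G) ≥ tw(K_{4}) = 3. Therefore the treewidth is 3.

3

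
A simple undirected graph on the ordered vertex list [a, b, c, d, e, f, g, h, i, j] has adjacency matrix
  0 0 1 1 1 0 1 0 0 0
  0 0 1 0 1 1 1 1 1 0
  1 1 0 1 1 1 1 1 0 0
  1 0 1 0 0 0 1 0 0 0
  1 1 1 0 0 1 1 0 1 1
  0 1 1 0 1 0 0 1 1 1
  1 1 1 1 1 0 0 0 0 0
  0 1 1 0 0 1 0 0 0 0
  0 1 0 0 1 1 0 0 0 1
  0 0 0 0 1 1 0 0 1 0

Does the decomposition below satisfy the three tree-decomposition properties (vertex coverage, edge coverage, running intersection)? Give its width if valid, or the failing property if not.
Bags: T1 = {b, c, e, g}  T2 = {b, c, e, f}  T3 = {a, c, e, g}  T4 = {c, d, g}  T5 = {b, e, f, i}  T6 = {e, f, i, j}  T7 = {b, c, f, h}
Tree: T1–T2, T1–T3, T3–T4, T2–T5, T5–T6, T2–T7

A tree decomposition must satisfy three properties: every vertex lies in some bag; for every edge, both endpoints lie together in some bag; and for every vertex, the bags containing it form a connected subtree. Here edge (a,d) lies in no bag, so the decomposition is invalid.

No — edge (a,d) lies in no bag.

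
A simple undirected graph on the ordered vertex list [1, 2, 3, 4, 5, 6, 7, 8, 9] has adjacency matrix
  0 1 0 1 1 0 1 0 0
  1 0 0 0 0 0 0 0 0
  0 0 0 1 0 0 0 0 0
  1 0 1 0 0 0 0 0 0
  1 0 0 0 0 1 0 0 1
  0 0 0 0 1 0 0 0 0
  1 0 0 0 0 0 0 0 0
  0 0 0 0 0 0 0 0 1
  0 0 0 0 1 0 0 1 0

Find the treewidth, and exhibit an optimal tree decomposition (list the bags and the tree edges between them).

Every bag has size at most 2, so the width is 2 − 1 = 1 and tw(G) ≤ 1. G has an edge, so its treewidth is at least 1. Therefore the treewidth is 1.

Treewidth 1.
Bags: B1 = {1, 5}  B2 = {5, 9}  B3 = {8, 9}  B4 = {1, 4}  B5 = {3, 4}  B6 = {5, 6}  B7 = {1, 7}  B8 = {1, 2}
Tree: B1–B2, B2–B3, B1–B4, B4–B5, B1–B6, B4–B7, B1–B8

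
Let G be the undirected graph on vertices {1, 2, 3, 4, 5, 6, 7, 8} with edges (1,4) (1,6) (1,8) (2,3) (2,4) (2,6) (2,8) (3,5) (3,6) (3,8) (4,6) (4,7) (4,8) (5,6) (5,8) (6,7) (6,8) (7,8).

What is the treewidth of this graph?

3

A width-3 tree decomposition is:
Bags: B1 = {2, 4, 6, 8}  B2 = {2, 3, 6, 8}  B3 = {4, 6, 7, 8}  B4 = {3, 5, 6, 8}  B5 = {1, 4, 6, 8}
Tree: B1–B2, B1–B3, B2–B4, B1–B5
Each bag holds 4 vertices, so the decomposition has width 3, which upper-bounds the treewidth. Conversely, {2, 3, 6, 8} is a clique of size 4, and the vertices of any clique must share a bag in every tree decomposition; so some bag has ≥ 4 vertices and tw(G) ≥ 3. Combining the bounds, tw(G) = 3.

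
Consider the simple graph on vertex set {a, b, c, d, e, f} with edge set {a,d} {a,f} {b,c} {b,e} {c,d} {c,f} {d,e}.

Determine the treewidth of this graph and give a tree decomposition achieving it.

Treewidth 2.
Bags: B1 = {b, c, e}  B2 = {c, d, e}  B3 = {c, d, f}  B4 = {a, d, f}
Tree: B1–B2, B2–B3, B3–B4

Each bag holds 3 vertices, so the decomposition has width 2, which upper-bounds the treewidth. The edges b–e–d–c–b form a cycle, so G is not a tree and its treewidth is at least 2. The upper and lower bounds meet at 2, so that is the treewidth.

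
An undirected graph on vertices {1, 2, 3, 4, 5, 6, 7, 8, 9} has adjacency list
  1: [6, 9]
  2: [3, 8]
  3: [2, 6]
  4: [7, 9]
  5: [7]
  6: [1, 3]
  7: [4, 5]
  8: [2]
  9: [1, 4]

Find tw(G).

1

A width-1 tree decomposition is:
Bags: B1 = {2, 8}  B2 = {2, 3}  B3 = {3, 6}  B4 = {1, 6}  B5 = {1, 9}  B6 = {4, 9}  B7 = {4, 7}  B8 = {5, 7}
Tree: B1–B2, B2–B3, B3–B4, B4–B5, B5–B6, B6–B7, B7–B8
The largest bag has 2 vertices, giving width 1; this decomposition certifies tw(G) ≤ 1. Any graph with an edge has treewidth ≥ 1, and G has the edge 8–2. Combining the bounds, tw(G) = 1.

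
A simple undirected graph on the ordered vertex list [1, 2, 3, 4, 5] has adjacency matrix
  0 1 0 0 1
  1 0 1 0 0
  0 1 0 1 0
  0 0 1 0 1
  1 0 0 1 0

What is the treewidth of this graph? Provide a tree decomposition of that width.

Every bag has size at most 3, so the width is 3 − 1 = 2 and tw(G) ≤ 2. The edges 2–3–4–5–1–2 form a cycle, so G is not a tree and its treewidth is at least 2. Hence tw(G) = 2 exactly.

Treewidth 2.
One optimal decomposition is:
Bags: B1 = {2, 3, 4}  B2 = {2, 4, 5}  B3 = {1, 2, 5}
Tree: B1–B2, B2–B3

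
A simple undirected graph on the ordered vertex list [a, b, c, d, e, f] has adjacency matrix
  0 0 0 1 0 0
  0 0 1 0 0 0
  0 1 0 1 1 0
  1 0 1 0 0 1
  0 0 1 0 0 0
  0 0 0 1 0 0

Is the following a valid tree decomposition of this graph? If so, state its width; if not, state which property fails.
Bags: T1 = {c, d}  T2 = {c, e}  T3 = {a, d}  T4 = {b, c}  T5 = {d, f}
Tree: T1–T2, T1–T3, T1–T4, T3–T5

Yes; width 1.

Vertex coverage: the bags together contain {a, b, c, d, e, f}, the full vertex set. Edge coverage: each edge of G has both endpoints in at least one bag. Running intersection: for every vertex, the bags containing it form a connected subtree. All three properties hold, so this is a valid tree decomposition of width max|bag| − 1 = 1, and hence tw(G) ≤ 1.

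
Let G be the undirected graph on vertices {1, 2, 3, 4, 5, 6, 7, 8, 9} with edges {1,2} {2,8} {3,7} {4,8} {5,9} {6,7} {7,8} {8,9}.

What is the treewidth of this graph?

1

A width-1 tree decomposition is:
Bags: B1 = {7, 8}  B2 = {4, 8}  B3 = {8, 9}  B4 = {2, 8}  B5 = {5, 9}  B6 = {3, 7}  B7 = {6, 7}  B8 = {1, 2}
Tree: B1–B2, B2–B3, B1–B4, B3–B5, B1–B6, B6–B7, B4–B8
Each bag holds 2 vertices, so the decomposition has width 1, which upper-bounds the treewidth. Since G has at least one edge (e.g. 7–8), it is not an edgeless graph, so tw(G) ≥ 1. Combining the bounds, tw(G) = 1.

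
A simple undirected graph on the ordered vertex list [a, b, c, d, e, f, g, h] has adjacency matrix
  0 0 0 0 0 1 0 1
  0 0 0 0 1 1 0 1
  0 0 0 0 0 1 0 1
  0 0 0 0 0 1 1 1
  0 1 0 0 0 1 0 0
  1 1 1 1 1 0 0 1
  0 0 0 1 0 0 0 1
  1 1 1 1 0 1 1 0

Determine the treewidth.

A width-2 tree decomposition is:
Bags: B1 = {d, f, h}  B2 = {b, f, h}  B3 = {d, g, h}  B4 = {a, f, h}  B5 = {c, f, h}  B6 = {b, e, f}
Tree: B1–B2, B1–B3, B2–B4, B4–B5, B2–B6
Each bag holds 3 vertices, so the decomposition has width 2, which upper-bounds the treewidth. For the lower bound, the 3 vertices {d, g, h} are pairwise adjacent, and any tree decomposition puts a clique entirely inside one bag — forcing width ≥ 2. The upper and lower bounds meet at 2, so that is the treewidth.

2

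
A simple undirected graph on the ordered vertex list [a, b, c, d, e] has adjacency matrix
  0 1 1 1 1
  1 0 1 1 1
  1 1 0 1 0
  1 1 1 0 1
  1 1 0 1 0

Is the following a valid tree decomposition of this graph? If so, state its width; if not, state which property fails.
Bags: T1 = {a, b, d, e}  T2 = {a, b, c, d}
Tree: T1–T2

Yes; width 3.

Every vertex of G appears in some bag (union = {a, b, c, d, e}); every edge is covered by a bag; and for each vertex v the set of bags containing v is connected in the bag tree. The decomposition is therefore valid. The largest bag has 4 vertices, so the width is 3.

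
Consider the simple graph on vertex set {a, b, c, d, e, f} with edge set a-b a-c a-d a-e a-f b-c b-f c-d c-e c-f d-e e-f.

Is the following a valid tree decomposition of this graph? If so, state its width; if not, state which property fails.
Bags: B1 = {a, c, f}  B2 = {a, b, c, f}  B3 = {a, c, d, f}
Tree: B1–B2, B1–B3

No — vertex e appears in no bag.

A tree decomposition must satisfy three properties: every vertex lies in some bag; for every edge, both endpoints lie together in some bag; and for every vertex, the bags containing it form a connected subtree. Here vertex e appears in no bag, so the decomposition is invalid.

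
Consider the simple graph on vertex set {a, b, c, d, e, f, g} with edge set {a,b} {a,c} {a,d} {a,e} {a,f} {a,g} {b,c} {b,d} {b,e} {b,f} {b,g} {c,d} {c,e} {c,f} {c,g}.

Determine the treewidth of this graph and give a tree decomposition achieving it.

Treewidth 3.
One such decomposition:
Bags: B1 = {a, b, c, d}  B2 = {a, b, c, f}  B3 = {a, b, c, e}  B4 = {a, b, c, g}
Tree: B1–B2, B1–B3, B3–B4

Each bag holds 4 vertices, so the decomposition has width 3, which upper-bounds the treewidth. On the other hand G contains the 4-clique {a, b, c, d}. A clique must lie in a single bag of any decomposition, so no decomposition can have width below 3. The upper and lower bounds meet at 3, so that is the treewidth.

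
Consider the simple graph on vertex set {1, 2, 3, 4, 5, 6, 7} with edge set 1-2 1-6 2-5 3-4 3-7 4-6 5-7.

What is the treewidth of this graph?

2

A width-2 tree decomposition is:
Bags: B1 = {3, 5, 7}  B2 = {2, 3, 5}  B3 = {1, 2, 3}  B4 = {1, 3, 6}  B5 = {3, 4, 6}
Tree: B1–B2, B2–B3, B3–B4, B4–B5
Each bag holds 3 vertices, so the decomposition has width 2, which upper-bounds the treewidth. For the lower bound, G contains the cycle 3–7–5–2–1–6–4–3, so G is not a forest; only forests have treewidth ≤ 1, hence tw(G) ≥ 2. Hence tw(G) = 2 exactly.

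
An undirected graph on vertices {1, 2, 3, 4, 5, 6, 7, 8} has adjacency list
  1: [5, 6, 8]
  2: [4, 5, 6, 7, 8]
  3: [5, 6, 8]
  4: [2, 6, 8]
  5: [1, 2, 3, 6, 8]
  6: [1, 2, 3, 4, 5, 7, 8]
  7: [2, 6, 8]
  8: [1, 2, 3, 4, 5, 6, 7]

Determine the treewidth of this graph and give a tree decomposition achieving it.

Every bag has size at most 4, so the width is 4 − 1 = 3 and tw(G) ≤ 3. For the lower bound, the 4 vertices {1, 5, 6, 8} are pairwise adjacent, and any tree decomposition puts a clique entirely inside one bag — forcing width ≥ 3. Combining the bounds, tw(G) = 3.

Treewidth 3.
One such decomposition:
Bags: B1 = {1, 5, 6, 8}  B2 = {2, 5, 6, 8}  B3 = {2, 4, 6, 8}  B4 = {3, 5, 6, 8}  B5 = {2, 6, 7, 8}
Tree: B1–B2, B2–B3, B2–B4, B2–B5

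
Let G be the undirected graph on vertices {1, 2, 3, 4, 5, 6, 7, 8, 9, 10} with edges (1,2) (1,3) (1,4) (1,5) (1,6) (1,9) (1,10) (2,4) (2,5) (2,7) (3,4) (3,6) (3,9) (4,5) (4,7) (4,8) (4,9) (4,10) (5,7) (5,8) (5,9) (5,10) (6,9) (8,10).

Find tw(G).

3

A width-3 tree decomposition is:
Bags: B1 = {1, 4, 5, 10}  B2 = {1, 4, 5, 9}  B3 = {1, 3, 4, 9}  B4 = {1, 2, 4, 5}  B5 = {2, 4, 5, 7}  B6 = {4, 5, 8, 10}  B7 = {1, 3, 6, 9}
Tree: B1–B2, B2–B3, B2–B4, B4–B5, B1–B6, B3–B7
Every bag has size at most 4, so the width is 4 − 1 = 3 and tw(G) ≤ 3. For the lower bound, the 4 vertices {1, 3, 4, 9} are pairwise adjacent, and any tree decomposition puts a clique entirely inside one bag — forcing width ≥ 3. Therefore the treewidth is 3.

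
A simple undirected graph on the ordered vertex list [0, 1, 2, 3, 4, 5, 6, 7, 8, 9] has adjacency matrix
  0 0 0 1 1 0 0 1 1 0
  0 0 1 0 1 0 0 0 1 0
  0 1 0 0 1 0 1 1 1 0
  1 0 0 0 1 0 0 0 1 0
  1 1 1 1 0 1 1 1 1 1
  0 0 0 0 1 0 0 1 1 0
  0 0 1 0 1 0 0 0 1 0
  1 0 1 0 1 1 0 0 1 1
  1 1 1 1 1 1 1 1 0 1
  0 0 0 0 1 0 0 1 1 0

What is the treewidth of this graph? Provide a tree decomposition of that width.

Treewidth 3.
One such decomposition:
Bags: B1 = {0, 4, 7, 8}  B2 = {4, 7, 8, 9}  B3 = {4, 5, 7, 8}  B4 = {0, 3, 4, 8}  B5 = {2, 4, 7, 8}  B6 = {1, 2, 4, 8}  B7 = {2, 4, 6, 8}
Tree: B1–B2, B1–B3, B1–B4, B2–B5, B5–B6, B5–B7

The largest bag has 4 vertices, giving width 3; this decomposition certifies tw(G) ≤ 3. On the other hand G contains the 4-clique {1, 2, 4, 8}. A clique must lie in a single bag of any decomposition, so no decomposition can have width below 3. The upper and lower bounds meet at 3, so that is the treewidth.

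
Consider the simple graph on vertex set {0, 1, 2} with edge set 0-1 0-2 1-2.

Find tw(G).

2

A width-2 tree decomposition is:
Bags: B1 = {0, 1, 2}
Tree: (single bag)
With just one bag of size 3, the width is 3 − 1 = 2, so tw(G) ≤ 2. On the other hand G contains the 3-clique {0, 1, 2}. A clique must lie in a single bag of any decomposition, so no decomposition can have width below 2. The upper and lower bounds meet at 2, so that is the treewidth.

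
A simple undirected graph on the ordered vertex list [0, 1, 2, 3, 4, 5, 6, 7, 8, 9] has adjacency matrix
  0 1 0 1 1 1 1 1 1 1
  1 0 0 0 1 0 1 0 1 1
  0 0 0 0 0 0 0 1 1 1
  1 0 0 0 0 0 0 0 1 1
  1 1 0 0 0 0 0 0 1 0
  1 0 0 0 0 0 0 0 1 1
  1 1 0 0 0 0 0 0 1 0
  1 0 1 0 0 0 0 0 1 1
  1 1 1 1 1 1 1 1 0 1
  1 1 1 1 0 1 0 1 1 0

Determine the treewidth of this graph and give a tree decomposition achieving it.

Treewidth 3.
One such decomposition:
Bags: B1 = {0, 1, 6, 8}  B2 = {0, 1, 4, 8}  B3 = {0, 1, 8, 9}  B4 = {0, 3, 8, 9}  B5 = {0, 5, 8, 9}  B6 = {0, 7, 8, 9}  B7 = {2, 7, 8, 9}
Tree: B1–B2, B1–B3, B3–B4, B3–B5, B3–B6, B6–B7

Every bag has size at most 4, so the width is 4 − 1 = 3 and tw(G) ≤ 3. On the other hand G contains the 4-clique {0, 1, 8, 9}. A clique must lie in a single bag of any decomposition, so no decomposition can have width below 3. Combining the bounds, tw(G) = 3.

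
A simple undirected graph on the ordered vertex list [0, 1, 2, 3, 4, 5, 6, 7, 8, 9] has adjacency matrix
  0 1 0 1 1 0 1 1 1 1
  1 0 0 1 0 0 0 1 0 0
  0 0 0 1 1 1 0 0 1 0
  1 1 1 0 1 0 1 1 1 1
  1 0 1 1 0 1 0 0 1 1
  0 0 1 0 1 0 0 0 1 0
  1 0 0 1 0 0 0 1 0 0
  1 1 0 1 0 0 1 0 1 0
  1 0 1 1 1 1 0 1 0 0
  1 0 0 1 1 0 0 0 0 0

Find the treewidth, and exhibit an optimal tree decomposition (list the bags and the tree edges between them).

Every bag has size at most 4, so the width is 4 − 1 = 3 and tw(G) ≤ 3. Conversely, {0, 3, 4, 9} is a clique of size 4, and the vertices of any clique must share a bag in every tree decomposition; so some bag has ≥ 4 vertices and tw(G) ≥ 3. Therefore the treewidth is 3.

Treewidth 3.
Bags: B1 = {0, 3, 7, 8}  B2 = {0, 3, 4, 8}  B3 = {0, 3, 4, 9}  B4 = {0, 3, 6, 7}  B5 = {2, 3, 4, 8}  B6 = {0, 1, 3, 7}  B7 = {2, 4, 5, 8}
Tree: B1–B2, B2–B3, B1–B4, B2–B5, B4–B6, B5–B7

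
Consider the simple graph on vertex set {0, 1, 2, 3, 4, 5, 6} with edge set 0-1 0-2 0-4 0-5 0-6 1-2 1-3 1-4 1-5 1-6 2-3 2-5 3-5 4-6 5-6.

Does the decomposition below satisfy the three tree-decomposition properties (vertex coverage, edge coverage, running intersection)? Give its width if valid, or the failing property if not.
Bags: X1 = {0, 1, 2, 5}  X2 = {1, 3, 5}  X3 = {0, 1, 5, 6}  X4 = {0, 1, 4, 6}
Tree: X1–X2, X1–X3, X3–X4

No — edge (2,3) lies in no bag.

A tree decomposition must satisfy three properties: every vertex lies in some bag; for every edge, both endpoints lie together in some bag; and for every vertex, the bags containing it form a connected subtree. Here edge (2,3) lies in no bag, so the decomposition is invalid.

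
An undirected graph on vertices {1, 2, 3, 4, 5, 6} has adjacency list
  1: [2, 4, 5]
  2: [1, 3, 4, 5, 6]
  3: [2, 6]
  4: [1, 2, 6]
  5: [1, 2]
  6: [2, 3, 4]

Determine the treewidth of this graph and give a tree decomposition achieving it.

Treewidth 2.
One optimal decomposition is:
Bags: B1 = {2, 3, 6}  B2 = {2, 4, 6}  B3 = {1, 2, 4}  B4 = {1, 2, 5}
Tree: B1–B2, B2–B3, B3–B4

The largest bag has 3 vertices, giving width 2; this decomposition certifies tw(G) ≤ 2. On the other hand G contains the 3-clique {1, 2, 4}. A clique must lie in a single bag of any decomposition, so no decomposition can have width below 2. Combining the bounds, tw(G) = 2.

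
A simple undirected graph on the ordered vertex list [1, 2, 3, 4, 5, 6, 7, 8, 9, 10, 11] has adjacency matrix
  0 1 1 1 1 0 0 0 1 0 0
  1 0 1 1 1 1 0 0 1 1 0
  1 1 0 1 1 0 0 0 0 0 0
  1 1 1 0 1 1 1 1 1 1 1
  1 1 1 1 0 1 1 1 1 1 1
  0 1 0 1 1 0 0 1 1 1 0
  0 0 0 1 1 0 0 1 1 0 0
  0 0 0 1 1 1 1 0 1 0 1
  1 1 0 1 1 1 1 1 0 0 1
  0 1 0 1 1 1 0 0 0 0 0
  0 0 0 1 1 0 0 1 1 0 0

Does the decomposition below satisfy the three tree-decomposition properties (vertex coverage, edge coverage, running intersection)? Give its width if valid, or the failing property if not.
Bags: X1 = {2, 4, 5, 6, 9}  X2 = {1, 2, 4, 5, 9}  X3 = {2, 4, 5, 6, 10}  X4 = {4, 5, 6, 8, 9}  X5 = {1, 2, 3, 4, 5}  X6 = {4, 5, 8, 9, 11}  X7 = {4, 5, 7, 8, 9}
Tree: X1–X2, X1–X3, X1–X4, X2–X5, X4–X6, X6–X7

Yes; width 4.

Checking the three conditions: (i) the bags cover all of {1, 2, 3, 4, 5, 6, 7, 8, 9, 10, 11}; (ii) for each edge, some bag contains both endpoints; (iii) the bags containing any fixed vertex form a subtree. All hold, so the decomposition is valid with width 5 − 1 = 4.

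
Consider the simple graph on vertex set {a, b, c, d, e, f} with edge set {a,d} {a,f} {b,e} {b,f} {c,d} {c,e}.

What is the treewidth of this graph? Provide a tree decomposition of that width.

Treewidth 2.
Bags: B1 = {b, c, e}  B2 = {b, c, f}  B3 = {a, c, f}  B4 = {a, c, d}
Tree: B1–B2, B2–B3, B3–B4

Every bag has size at most 3, so the width is 3 − 1 = 2 and tw(G) ≤ 2. Since c–e–b–f–a–d–c is a cycle in G, G is not acyclic. Forests are exactly the graphs of treewidth ≤ 1, so tw(G) ≥ 2. Combining the bounds, tw(G) = 2.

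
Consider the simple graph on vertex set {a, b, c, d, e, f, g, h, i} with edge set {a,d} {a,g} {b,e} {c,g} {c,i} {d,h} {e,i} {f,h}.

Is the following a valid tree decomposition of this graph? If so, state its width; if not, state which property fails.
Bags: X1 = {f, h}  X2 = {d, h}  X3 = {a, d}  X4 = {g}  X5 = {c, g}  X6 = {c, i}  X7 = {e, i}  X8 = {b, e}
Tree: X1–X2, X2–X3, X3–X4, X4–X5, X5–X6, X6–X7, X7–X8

A tree decomposition must satisfy three properties: every vertex lies in some bag; for every edge, both endpoints lie together in some bag; and for every vertex, the bags containing it form a connected subtree. Here edge (a,g) lies in no bag, so the decomposition is invalid.

No — edge (a,g) lies in no bag.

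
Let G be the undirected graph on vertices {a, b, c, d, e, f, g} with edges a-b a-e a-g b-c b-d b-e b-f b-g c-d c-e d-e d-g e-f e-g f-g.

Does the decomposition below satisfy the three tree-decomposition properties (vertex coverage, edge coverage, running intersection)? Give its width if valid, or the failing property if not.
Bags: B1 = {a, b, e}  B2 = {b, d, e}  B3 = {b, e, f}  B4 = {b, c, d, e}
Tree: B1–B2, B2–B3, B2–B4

No — vertex g appears in no bag.

A tree decomposition must satisfy three properties: every vertex lies in some bag; for every edge, both endpoints lie together in some bag; and for every vertex, the bags containing it form a connected subtree. Here vertex g appears in no bag, so the decomposition is invalid.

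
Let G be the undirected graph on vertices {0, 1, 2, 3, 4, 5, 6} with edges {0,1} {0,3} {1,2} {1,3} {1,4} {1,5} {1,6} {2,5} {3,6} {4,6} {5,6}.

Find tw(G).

2

A width-2 tree decomposition is:
Bags: B1 = {1, 5, 6}  B2 = {1, 2, 5}  B3 = {1, 4, 6}  B4 = {1, 3, 6}  B5 = {0, 1, 3}
Tree: B1–B2, B1–B3, B1–B4, B4–B5
The largest bag has 3 vertices, giving width 2; this decomposition certifies tw(G) ≤ 2. For the lower bound, the 3 vertices {0, 1, 3} are pairwise adjacent, and any tree decomposition puts a clique entirely inside one bag — forcing width ≥ 2. The upper and lower bounds meet at 2, so that is the treewidth.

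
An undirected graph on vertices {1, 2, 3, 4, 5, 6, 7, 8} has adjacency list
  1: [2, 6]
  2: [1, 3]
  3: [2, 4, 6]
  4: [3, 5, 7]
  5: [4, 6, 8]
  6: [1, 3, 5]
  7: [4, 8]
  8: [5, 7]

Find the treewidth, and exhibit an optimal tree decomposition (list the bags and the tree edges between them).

Treewidth 2.
One optimal decomposition is:
Bags: B1 = {4, 7, 8}  B2 = {4, 5, 8}  B3 = {3, 4, 5}  B4 = {3, 5, 6}  B5 = {2, 3, 6}  B6 = {1, 2, 6}
Tree: B1–B2, B2–B3, B3–B4, B4–B5, B5–B6

Each bag holds 3 vertices, so the decomposition has width 2, which upper-bounds the treewidth. Since 7–8–5–4–7 is a cycle in G, G is not acyclic. Forests are exactly the graphs of treewidth ≤ 1, so tw(G) ≥ 2. Combining the bounds, tw(G) = 2.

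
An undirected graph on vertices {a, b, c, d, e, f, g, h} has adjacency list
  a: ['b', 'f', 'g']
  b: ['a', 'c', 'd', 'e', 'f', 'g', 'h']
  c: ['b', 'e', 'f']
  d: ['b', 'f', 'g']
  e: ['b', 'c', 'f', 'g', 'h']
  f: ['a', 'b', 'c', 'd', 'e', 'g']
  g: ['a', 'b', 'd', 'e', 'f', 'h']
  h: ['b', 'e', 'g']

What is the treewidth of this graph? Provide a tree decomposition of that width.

Treewidth 3.
One such decomposition:
Bags: B1 = {b, e, f, g}  B2 = {b, e, g, h}  B3 = {a, b, f, g}  B4 = {b, c, e, f}  B5 = {b, d, f, g}
Tree: B1–B2, B1–B3, B1–B4, B1–B5

The largest bag has 4 vertices, giving width 3; this decomposition certifies tw(G) ≤ 3. On the other hand G contains the 4-clique {b, e, g, h}. A clique must lie in a single bag of any decomposition, so no decomposition can have width below 3. Therefore the treewidth is 3.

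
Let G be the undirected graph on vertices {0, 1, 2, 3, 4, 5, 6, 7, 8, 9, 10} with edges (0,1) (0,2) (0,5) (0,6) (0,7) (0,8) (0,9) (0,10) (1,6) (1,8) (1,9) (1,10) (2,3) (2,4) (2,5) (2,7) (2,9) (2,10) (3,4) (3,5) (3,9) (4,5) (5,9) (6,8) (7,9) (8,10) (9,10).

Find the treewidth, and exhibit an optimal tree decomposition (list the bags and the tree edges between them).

Treewidth 3.
One such decomposition:
Bags: B1 = {0, 2, 9, 10}  B2 = {0, 1, 9, 10}  B3 = {0, 2, 5, 9}  B4 = {0, 1, 8, 10}  B5 = {0, 1, 6, 8}  B6 = {2, 3, 5, 9}  B7 = {0, 2, 7, 9}  B8 = {2, 3, 4, 5}
Tree: B1–B2, B1–B3, B2–B4, B4–B5, B3–B6, B3–B7, B6–B8

Each bag holds 4 vertices, so the decomposition has width 3, which upper-bounds the treewidth. Conversely, {0, 1, 8, 10} is a clique of size 4, and the vertices of any clique must share a bag in every tree decomposition; so some bag has ≥ 4 vertices and tw(G) ≥ 3. Therefore the treewidth is 3.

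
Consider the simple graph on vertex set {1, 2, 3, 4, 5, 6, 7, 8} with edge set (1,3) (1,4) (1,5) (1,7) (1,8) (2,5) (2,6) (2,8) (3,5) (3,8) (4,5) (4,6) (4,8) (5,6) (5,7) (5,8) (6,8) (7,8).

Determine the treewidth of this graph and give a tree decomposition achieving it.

Every bag has size at most 4, so the width is 4 − 1 = 3 and tw(G) ≤ 3. Conversely, {1, 3, 5, 8} is a clique of size 4, and the vertices of any clique must share a bag in every tree decomposition; so some bag has ≥ 4 vertices and tw(G) ≥ 3. The upper and lower bounds meet at 3, so that is the treewidth.

Treewidth 3.
Bags: B1 = {1, 3, 5, 8}  B2 = {1, 5, 7, 8}  B3 = {1, 4, 5, 8}  B4 = {4, 5, 6, 8}  B5 = {2, 5, 6, 8}
Tree: B1–B2, B2–B3, B3–B4, B4–B5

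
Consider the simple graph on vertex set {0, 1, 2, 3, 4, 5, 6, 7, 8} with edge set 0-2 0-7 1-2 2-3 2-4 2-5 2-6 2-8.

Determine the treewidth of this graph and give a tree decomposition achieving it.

The largest bag has 2 vertices, giving width 1; this decomposition certifies tw(G) ≤ 1. Since G has at least one edge (e.g. 5–2), it is not an edgeless graph, so tw(G) ≥ 1. Combining the bounds, tw(G) = 1.

Treewidth 1.
Bags: B1 = {2, 5}  B2 = {0, 2}  B3 = {2, 8}  B4 = {2, 4}  B5 = {0, 7}  B6 = {1, 2}  B7 = {2, 3}  B8 = {2, 6}
Tree: B1–B2, B2–B3, B1–B4, B2–B5, B2–B6, B4–B7, B1–B8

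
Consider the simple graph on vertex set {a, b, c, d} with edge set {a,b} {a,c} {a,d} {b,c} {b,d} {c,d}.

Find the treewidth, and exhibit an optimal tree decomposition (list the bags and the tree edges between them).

With just one bag of size 4, the width is 4 − 1 = 3, so tw(G) ≤ 3. For the lower bound, the 4 vertices {a, b, c, d} are pairwise adjacent, and any tree decomposition puts a clique entirely inside one bag — forcing width ≥ 3. Combining the bounds, tw(G) = 3.

Treewidth 3.
One such decomposition:
Bags: B1 = {a, b, c, d}
Tree: (single bag)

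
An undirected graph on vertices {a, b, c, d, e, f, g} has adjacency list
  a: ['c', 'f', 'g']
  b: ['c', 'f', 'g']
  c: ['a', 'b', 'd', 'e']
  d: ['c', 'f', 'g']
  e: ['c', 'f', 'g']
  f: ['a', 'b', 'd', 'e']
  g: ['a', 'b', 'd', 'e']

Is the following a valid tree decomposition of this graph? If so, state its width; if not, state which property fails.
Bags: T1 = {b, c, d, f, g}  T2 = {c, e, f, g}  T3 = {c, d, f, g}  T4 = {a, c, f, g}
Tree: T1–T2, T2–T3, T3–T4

No — bags containing vertex d are not connected in the tree.

A tree decomposition must satisfy three properties: every vertex lies in some bag; for every edge, both endpoints lie together in some bag; and for every vertex, the bags containing it form a connected subtree. Here bags containing vertex d are not connected in the tree, so the decomposition is invalid.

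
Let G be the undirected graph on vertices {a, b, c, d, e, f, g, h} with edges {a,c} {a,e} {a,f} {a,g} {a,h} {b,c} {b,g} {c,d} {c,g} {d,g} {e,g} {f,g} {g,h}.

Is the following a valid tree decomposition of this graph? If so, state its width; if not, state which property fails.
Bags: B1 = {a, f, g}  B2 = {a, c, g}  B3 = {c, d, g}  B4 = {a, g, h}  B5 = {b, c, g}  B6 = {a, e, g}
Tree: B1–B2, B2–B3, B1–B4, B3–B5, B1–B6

Vertex coverage: the bags together contain {a, b, c, d, e, f, g, h}, the full vertex set. Edge coverage: each edge of G has both endpoints in at least one bag. Running intersection: for every vertex, the bags containing it form a connected subtree. All three properties hold, so this is a valid tree decomposition of width max|bag| − 1 = 2, and hence tw(G) ≤ 2.

Yes; width 2.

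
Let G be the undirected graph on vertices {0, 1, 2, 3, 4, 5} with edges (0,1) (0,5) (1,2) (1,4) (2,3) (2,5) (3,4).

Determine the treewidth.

A width-2 tree decomposition is:
Bags: B1 = {2, 3, 4}  B2 = {1, 2, 4}  B3 = {1, 2, 5}  B4 = {0, 1, 5}
Tree: B1–B2, B2–B3, B3–B4
Each bag holds 3 vertices, so the decomposition has width 2, which upper-bounds the treewidth. Since 3–4–1–2–3 is a cycle in G, G is not acyclic. Forests are exactly the graphs of treewidth ≤ 1, so tw(G) ≥ 2. Combining the bounds, tw(G) = 2.

2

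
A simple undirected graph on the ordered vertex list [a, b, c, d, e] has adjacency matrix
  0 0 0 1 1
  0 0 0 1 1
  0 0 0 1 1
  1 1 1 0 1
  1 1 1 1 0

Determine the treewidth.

A width-2 tree decomposition is:
Bags: B1 = {b, d, e}  B2 = {a, d, e}  B3 = {c, d, e}
Tree: B1–B2, B1–B3
The largest bag has 3 vertices, giving width 2; this decomposition certifies tw(G) ≤ 2. On the other hand G contains the 3-clique {c, d, e}. A clique must lie in a single bag of any decomposition, so no decomposition can have width below 2. Combining the bounds, tw(G) = 2.

2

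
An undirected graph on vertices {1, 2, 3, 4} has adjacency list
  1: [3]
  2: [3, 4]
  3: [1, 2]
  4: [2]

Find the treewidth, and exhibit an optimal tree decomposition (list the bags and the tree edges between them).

Treewidth 1.
One optimal decomposition is:
Bags: B1 = {2, 4}  B2 = {2, 3}  B3 = {1, 3}
Tree: B1–B2, B2–B3

The largest bag has 2 vertices, giving width 1; this decomposition certifies tw(G) ≤ 1. Since G has at least one edge (e.g. 4–2), it is not an edgeless graph, so tw(G) ≥ 1. Combining the bounds, tw(G) = 1.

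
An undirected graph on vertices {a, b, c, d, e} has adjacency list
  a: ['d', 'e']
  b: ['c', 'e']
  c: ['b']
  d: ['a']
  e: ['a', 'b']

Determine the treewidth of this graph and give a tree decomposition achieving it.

Treewidth 1.
One optimal decomposition is:
Bags: B1 = {b, c}  B2 = {b, e}  B3 = {a, e}  B4 = {a, d}
Tree: B1–B2, B2–B3, B3–B4

The largest bag has 2 vertices, giving width 1; this decomposition certifies tw(G) ≤ 1. Since G has at least one edge (e.g. c–b), it is not an edgeless graph, so tw(G) ≥ 1. Combining the bounds, tw(G) = 1.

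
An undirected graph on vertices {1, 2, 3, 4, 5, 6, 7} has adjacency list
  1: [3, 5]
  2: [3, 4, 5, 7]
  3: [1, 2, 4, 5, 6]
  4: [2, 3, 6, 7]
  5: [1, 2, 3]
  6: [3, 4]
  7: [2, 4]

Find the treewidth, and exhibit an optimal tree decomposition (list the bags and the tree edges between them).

Treewidth 2.
One such decomposition:
Bags: B1 = {3, 4, 6}  B2 = {2, 3, 4}  B3 = {2, 4, 7}  B4 = {2, 3, 5}  B5 = {1, 3, 5}
Tree: B1–B2, B2–B3, B2–B4, B4–B5

Each bag holds 3 vertices, so the decomposition has width 2, which upper-bounds the treewidth. For the lower bound, the 3 vertices {1, 3, 5} are pairwise adjacent, and any tree decomposition puts a clique entirely inside one bag — forcing width ≥ 2. The upper and lower bounds meet at 2, so that is the treewidth.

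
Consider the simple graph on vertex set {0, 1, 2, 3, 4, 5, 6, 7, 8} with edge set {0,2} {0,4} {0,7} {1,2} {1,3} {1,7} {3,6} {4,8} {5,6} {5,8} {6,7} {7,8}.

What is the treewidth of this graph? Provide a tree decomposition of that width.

Treewidth 3.
Bags: B1 = {0, 1, 2, 3}  B2 = {0, 1, 3, 7}  B3 = {0, 3, 6, 7}  B4 = {0, 4, 6, 7}  B5 = {4, 6, 7, 8}  B6 = {4, 5, 6, 8}
Tree: B1–B2, B2–B3, B3–B4, B4–B5, B5–B6

Every bag has size at most 4, so the width is 4 − 1 = 3 and tw(G) ≤ 3. For the lower bound: the 4 vertex sets {1,2,3}, {0}, {7}, {4,5,6,8} are disjoint, each induces a connected subgraph, and every pair is joined by at least one edge of G. Contracting each set to a single vertex therefore yields K_{4} as a minor, and since treewidth is minor-monotone, tw(G) ≥ tw(K_{4}) = 3. Therefore the treewidth is 3.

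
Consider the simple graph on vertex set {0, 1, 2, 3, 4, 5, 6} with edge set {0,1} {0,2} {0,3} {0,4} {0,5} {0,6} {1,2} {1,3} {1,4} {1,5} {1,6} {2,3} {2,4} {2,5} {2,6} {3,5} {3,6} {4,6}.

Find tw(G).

A width-4 tree decomposition is:
Bags: B1 = {0, 1, 2, 3, 6}  B2 = {0, 1, 2, 3, 5}  B3 = {0, 1, 2, 4, 6}
Tree: B1–B2, B1–B3
The largest bag has 5 vertices, giving width 4; this decomposition certifies tw(G) ≤ 4. For the lower bound, the 5 vertices {0, 1, 2, 3, 5} are pairwise adjacent, and any tree decomposition puts a clique entirely inside one bag — forcing width ≥ 4. Hence tw(G) = 4 exactly.

4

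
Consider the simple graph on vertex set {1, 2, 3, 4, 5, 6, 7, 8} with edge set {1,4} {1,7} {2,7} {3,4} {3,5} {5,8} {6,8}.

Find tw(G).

A width-1 tree decomposition is:
Bags: B1 = {2, 7}  B2 = {1, 7}  B3 = {1, 4}  B4 = {3, 4}  B5 = {3, 5}  B6 = {5, 8}  B7 = {6, 8}
Tree: B1–B2, B2–B3, B3–B4, B4–B5, B5–B6, B6–B7
The largest bag has 2 vertices, giving width 1; this decomposition certifies tw(G) ≤ 1. Since G has at least one edge (e.g. 2–7), it is not an edgeless graph, so tw(G) ≥ 1. Therefore the treewidth is 1.

1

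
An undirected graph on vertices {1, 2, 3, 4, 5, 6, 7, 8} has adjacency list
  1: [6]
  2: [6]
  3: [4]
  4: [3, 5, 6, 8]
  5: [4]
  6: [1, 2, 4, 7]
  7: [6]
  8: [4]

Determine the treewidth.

A width-1 tree decomposition is:
Bags: B1 = {4, 5}  B2 = {3, 4}  B3 = {4, 6}  B4 = {6, 7}  B5 = {4, 8}  B6 = {2, 6}  B7 = {1, 6}
Tree: B1–B2, B2–B3, B3–B4, B3–B5, B4–B6, B6–B7
Every bag has size at most 2, so the width is 2 − 1 = 1 and tw(G) ≤ 1. Any graph with an edge has treewidth ≥ 1, and G has the edge 5–4. The upper and lower bounds meet at 1, so that is the treewidth.

1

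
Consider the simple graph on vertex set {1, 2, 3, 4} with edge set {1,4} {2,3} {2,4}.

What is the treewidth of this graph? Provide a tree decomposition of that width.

Treewidth 1.
Bags: B1 = {2, 4}  B2 = {1, 4}  B3 = {2, 3}
Tree: B1–B2, B1–B3

The largest bag has 2 vertices, giving width 1; this decomposition certifies tw(G) ≤ 1. Any graph with an edge has treewidth ≥ 1, and G has the edge 2–4. Combining the bounds, tw(G) = 1.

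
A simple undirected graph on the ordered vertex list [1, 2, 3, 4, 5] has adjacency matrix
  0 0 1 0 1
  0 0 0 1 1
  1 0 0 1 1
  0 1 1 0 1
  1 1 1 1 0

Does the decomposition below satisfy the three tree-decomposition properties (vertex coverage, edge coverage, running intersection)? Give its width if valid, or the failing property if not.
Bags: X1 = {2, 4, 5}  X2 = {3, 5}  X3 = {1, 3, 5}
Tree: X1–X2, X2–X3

A tree decomposition must satisfy three properties: every vertex lies in some bag; for every edge, both endpoints lie together in some bag; and for every vertex, the bags containing it form a connected subtree. Here edge (4,3) lies in no bag, so the decomposition is invalid.

No — edge (4,3) lies in no bag.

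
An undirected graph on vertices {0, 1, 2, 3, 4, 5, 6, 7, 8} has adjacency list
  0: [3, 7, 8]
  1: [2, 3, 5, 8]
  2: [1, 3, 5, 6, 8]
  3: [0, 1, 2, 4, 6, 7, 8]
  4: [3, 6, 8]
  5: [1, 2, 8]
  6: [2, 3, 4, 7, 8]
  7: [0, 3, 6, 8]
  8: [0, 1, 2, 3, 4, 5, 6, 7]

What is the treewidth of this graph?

3

A width-3 tree decomposition is:
Bags: B1 = {3, 6, 7, 8}  B2 = {3, 4, 6, 8}  B3 = {2, 3, 6, 8}  B4 = {1, 2, 3, 8}  B5 = {0, 3, 7, 8}  B6 = {1, 2, 5, 8}
Tree: B1–B2, B2–B3, B3–B4, B1–B5, B4–B6
The largest bag has 4 vertices, giving width 3; this decomposition certifies tw(G) ≤ 3. On the other hand G contains the 4-clique {0, 3, 7, 8}. A clique must lie in a single bag of any decomposition, so no decomposition can have width below 3. Hence tw(G) = 3 exactly.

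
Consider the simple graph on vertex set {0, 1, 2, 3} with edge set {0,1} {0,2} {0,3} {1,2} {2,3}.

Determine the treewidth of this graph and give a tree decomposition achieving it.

Treewidth 2.
One optimal decomposition is:
Bags: B1 = {0, 2, 3}  B2 = {0, 1, 2}
Tree: B1–B2

Every bag has size at most 3, so the width is 3 − 1 = 2 and tw(G) ≤ 2. Conversely, {0, 1, 2} is a clique of size 3, and the vertices of any clique must share a bag in every tree decomposition; so some bag has ≥ 3 vertices and tw(G) ≥ 2. Hence tw(G) = 2 exactly.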